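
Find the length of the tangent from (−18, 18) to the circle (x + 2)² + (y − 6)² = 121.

With centre O = (−2, 6), |OP|² = 400 and r² = 121.
The tangent meets the radius at right angles, so tangent² = |PO|² − r² = 400 − 121 = 279.

3√31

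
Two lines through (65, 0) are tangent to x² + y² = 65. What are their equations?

A line y − (0) = m(x − (65)) is tangent when its distance from (0, 0) is √65:
(−65m − (0))² = 65(m² + 1)
64m² − 1 = 0, so m = 1/8 or m = −1/8.
Through (65, 0) these give x − 8y = 65 and x + 8y = 65.

x − 8y = 65 and x + 8y = 65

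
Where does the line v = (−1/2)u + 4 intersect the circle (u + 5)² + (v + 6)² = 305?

From the line, v = (8 − u)/2. Substituting:
5u² − 720 = 0  ⟹  u² − 144 = 0
u = 12 or u = −12, giving (12, −2) and (−12, 10).

(−12, 10) and (12, −2)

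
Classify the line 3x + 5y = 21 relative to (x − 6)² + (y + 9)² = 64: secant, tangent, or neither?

neither

d² = (3·6 + 5·(−9) − (21))²/34 = 1152/17; r² = 64.
Since d² > r², the line lies outside the circle.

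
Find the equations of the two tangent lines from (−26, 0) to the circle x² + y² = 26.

Let a tangent through (−26, 0) have slope m. Its distance from (0, 0) must equal √26:
(26m − (0))² = 26(m² + 1)
25m² − 1 = 0, so m = −1/5 or m = 1/5.
Through (−26, 0) these give x + 5y = −26 and x − 5y = −26.

x + 5y = −26 and x − 5y = −26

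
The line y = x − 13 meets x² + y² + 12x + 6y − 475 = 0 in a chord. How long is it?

28√2

Express y = x − 13 and substitute into the circle:
2x² − 8x − 384 = 0  ⟹  x² − 4x − 192 = 0
x = 16 or x = −12, giving (16, 3) and (−12, −25).
Chord length = distance between (16, 3) and (−12, −25) = √1568 = 28√2.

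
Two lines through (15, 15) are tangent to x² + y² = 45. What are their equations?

2x − y = 15 and x − 2y = −15

Write the tangent as mx − y + (15 − m·(15)) = 0 and set its distance from the centre to 3√5:
(−15m − (−15))² = 45(m² + 1)
2m² − 5m + 2 = 0, so m = 2 or m = 1/2.
Through (15, 15) these give 2x − y = 15 and x − 2y = −15.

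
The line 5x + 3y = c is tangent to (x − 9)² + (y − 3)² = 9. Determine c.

The line touches the circle iff its distance from (9, 3) is 3:
|5·9 + 3·3 − c| / √34 = 3
|c − (54)| = 3√34.

c = 54 ± 3√34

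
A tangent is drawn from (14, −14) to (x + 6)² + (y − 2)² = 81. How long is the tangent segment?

5√23

The centre is (−6, 2) and r = 9. The square of the distance from P to the centre is 400 + 256 = 656.
By the tangent–radius right angle, tangent length = √(|PO|² − r²) = √575 = 5√23.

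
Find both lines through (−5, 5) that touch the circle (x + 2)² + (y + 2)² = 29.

Let a tangent through (−5, 5) have slope m. Its distance from (−2, −2) must equal √29:
(3m − (−7))² = 29(m² + 1)
10m² − 21m − 10 = 0, so m = 5/2 or m = −2/5.
Through (−5, 5) these give 5x − 2y = −35 and 2x + 5y = 15.

5x − 2y = −35 and 2x + 5y = 15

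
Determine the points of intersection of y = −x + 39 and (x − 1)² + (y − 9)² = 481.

(10, 29) and (21, 18)

From the line, y = −x + 39. Substituting:
2x² − 62x + 420 = 0  ⟹  x² − 31x + 210 = 0
x = 21 or x = 10, giving (21, 18) and (10, 29).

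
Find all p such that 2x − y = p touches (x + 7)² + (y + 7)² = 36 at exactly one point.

For a tangent, require d(centre, line) = r = 6.
|2·(−7) − 1·(−7) − p| / √5 = 6
|p − (−7)| = 6√5.

p = −7 ± 6√5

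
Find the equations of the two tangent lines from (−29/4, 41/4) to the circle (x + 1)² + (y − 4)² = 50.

Write the tangent as mx − y + (41/4 − m·(−29/4)) = 0 and set its distance from the centre to 5√2:
(25/4m − (−25/4))² = 50(m² + 1)
7m² − 50m + 7 = 0, so m = 1/7 or m = 7.
With m = 1/7: x − 7y = −79. With m = 7: 7x − y = −61.

x − 7y = −79 and 7x − y = −61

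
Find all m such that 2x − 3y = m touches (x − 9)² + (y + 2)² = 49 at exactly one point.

m = 24 ± 7√13

The line touches the circle iff its distance from (9, −2) is 7:
|2·9 − 3·(−2) − m| / √13 = 7
|m − (24)| = 7√13.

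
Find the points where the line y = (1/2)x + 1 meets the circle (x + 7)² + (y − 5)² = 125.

Express y = (2 + x)/2 and substitute into the circle:
5x² + 40x − 240 = 0  ⟹  x² + 8x − 48 = 0
x = 4 or x = −12, giving (4, 3) and (−12, −5).

(−12, −5) and (4, 3)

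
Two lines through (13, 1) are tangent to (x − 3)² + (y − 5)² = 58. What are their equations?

Let a tangent through (13, 1) have slope m. Its distance from (3, 5) must equal √58:
(−10m − (4))² = 58(m² + 1)
21m² + 40m − 21 = 0, so m = −7/3 or m = 3/7.
With m = −7/3: 7x + 3y = 94. With m = 3/7: 3x − 7y = 32.

7x + 3y = 94 and 3x − 7y = 32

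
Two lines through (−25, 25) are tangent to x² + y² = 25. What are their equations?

3x + 4y = 25 and 4x + 3y = −25

Write the tangent as mx − y + (25 − m·(−25)) = 0 and set its distance from the centre to 5:
[m·(25) − (−25)]² = 25(m² + 1)
12m² + 25m + 12 = 0, so m = −3/4 or m = −4/3.
With m = −3/4: 3x + 4y = 25. With m = −4/3: 4x + 3y = −25.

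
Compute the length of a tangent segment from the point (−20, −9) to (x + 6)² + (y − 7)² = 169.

The centre is (−6, 7) and r = 13. The square of the distance from P to the centre is 196 + 256 = 452.
By the tangent–radius right angle, tangent length = √(|PO|² − r²) = √283.

√283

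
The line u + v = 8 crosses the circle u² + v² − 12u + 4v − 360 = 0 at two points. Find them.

Substitute v = −u + 8:
2u² − 32u − 264 = 0  ⟹  u² − 16u − 132 = 0
u = 22 or u = −6, giving (22, −14) and (−6, 14).

(−6, 14) and (22, −14)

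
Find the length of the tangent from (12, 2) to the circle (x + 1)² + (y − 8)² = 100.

√105

The centre is (−1, 8) and r = 10. The square of the distance from P to the centre is 169 + 36 = 205.
By the tangent–radius right angle, tangent length = √(|PO|² − r²) = √105.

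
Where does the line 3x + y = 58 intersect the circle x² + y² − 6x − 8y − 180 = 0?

(16, 10) and (17, 7)

From the line, y = −3x + 58. Substituting:
10x² − 330x + 2720 = 0  ⟹  x² − 33x + 272 = 0
x = 17 or x = 16, giving (17, 7) and (16, 10).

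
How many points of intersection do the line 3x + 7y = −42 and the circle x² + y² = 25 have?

Substituting the line into the circle gives 58x² + 252x + 539 = 0.
Δ = 63504 − 125048 = −61544.
No real roots: the line does not meet the circle.

0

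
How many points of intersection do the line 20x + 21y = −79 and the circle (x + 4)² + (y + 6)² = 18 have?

0

d² = (20·(−4) + 21·(−6) − (−79))²/841 = 16129/841; r² = 18.
Since d² > r², the line lies outside the circle.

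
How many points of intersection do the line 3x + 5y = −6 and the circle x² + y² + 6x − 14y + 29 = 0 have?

0

d² = (3·(−3) + 5·7 − (−6))²/34 = 512/17; r² = 29.
Since d² > r², the line lies outside the circle.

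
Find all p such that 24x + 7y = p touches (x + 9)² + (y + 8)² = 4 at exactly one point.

p = −322 or p = −222

Tangency holds when the distance from the centre (−9, −8) to the line equals the radius 2:
|24·(−9) + 7·(−8) − p| / √625 = 2
|p − (−272)| = 2·25, so p = −222 or p = −322.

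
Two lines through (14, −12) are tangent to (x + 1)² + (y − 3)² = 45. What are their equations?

2x + y = 16 and x + 2y = −10

A line y − (−12) = m(x − (14)) is tangent when its distance from (−1, 3) is 3√5:
[m·(−15) − (15)]² = 45(m² + 1)
2m² + 5m + 2 = 0, so m = −2 or m = −1/2.
With m = −2: 2x + y = 16. With m = −1/2: x + 2y = −10.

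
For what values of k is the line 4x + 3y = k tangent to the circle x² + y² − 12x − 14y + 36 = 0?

k = 10 or k = 80

Tangency holds when the distance from the centre (6, 7) to the line equals the radius 7:
|4·6 + 3·7 − k| / √25 = 7
|k − (45)| = 7·5, so k = 80 or k = 10.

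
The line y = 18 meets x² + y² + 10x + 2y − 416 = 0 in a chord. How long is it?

18

Express y = 18 and substitute into the circle:
x² + 10x − 56 = 0
x = 4 or x = −14, giving (4, 18) and (−14, 18).
|(4, 18) − (−14, 18)| = √((18)² + (0)²) = 18.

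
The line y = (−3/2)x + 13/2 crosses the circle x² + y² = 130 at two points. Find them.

Express y = (13 − 3x)/2 and substitute into the circle:
13x² − 78x − 351 = 0  ⟹  x² − 6x − 27 = 0
x = 9 or x = −3, giving (9, −7) and (−3, 11).

(−3, 11) and (9, −7)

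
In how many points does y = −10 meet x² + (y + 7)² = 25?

Substituting the line into the circle gives x² − 16 = 0.
Δ = 0 − (−64) = 64.
Two real roots: the line is a secant.

2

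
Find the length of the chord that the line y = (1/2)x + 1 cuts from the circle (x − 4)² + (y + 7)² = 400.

16√5

From the line, y = (2 + x)/2. Substituting:
5x² − 1280 = 0  ⟹  x² − 256 = 0
x = 16 or x = −16, giving (16, 9) and (−16, −7).
Chord length = distance between (16, 9) and (−16, −7) = √1280 = 16√5.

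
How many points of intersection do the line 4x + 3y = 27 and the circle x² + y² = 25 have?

0

Centre (0, 0), r² = 25. Distance² from centre to line = (−27)²/25 = 729/25.
Since d² > r², the line lies outside the circle.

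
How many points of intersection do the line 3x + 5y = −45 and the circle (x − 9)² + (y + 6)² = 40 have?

0

d² = (3·9 + 5·(−6) − (−45))²/34 = 882/17; r² = 40.
Since d² > r², the line lies outside the circle.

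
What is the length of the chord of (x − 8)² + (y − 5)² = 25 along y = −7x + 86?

5√2

The distance from (8, 5) to the line is 25/√50, and r² = 25.
Half the chord is √(r² − d²) = √(25/2), so the full chord is 5√2.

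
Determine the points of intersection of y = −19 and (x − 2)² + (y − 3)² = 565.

(−7, −19) and (11, −19)

Substitute y = −19:
x² − 4x − 77 = 0
x = 11 or x = −7, giving (11, −19) and (−7, −19).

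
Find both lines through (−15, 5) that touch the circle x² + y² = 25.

y = 5 and 3x + 4y = −25

Write the tangent as mx − y + (5 − m·(−15)) = 0 and set its distance from the centre to 5:
(15m − (−5))² = 25(m² + 1)
4m² + 3m = 0, so m = 0 or m = −3/4.
Through (−15, 5) these give y = 5 and 3x + 4y = −25.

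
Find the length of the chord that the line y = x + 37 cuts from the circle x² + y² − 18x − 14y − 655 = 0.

Centre (9, 7), r² = 785. Perpendicular distance d from centre to line = |39| / √2 = 39/√2.
Half the chord is √(r² − d²) = √(49/2), so the full chord is 7√2.

7√2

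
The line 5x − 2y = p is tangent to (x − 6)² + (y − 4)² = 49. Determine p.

The line touches the circle iff its distance from (6, 4) is 7:
|5·6 − 2·4 − p| / √29 = 7
|p − (22)| = 7√29.

p = 22 ± 7√29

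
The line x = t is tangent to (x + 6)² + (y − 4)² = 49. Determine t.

The line touches the circle iff its distance from (−6, 4) is 7:
|1·(−6) + 0·4 − t| / √1 = 7
|t − (−6)| = 7, so t = 1 or t = −13.

t = −13 or t = 1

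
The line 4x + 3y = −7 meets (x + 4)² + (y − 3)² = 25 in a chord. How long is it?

10

Centre (−4, 3), r² = 25. Perpendicular distance d from centre to line = |0| / √25 = 0/√25.
Half the chord is √(r² − d²) = √(25), so the full chord is 10.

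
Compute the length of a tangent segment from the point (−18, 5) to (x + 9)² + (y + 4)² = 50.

The centre is (−9, −4) and r = 5√2. The square of the distance from P to the centre is 81 + 81 = 162.
By the tangent–radius right angle, tangent length = √(|PO|² − r²) = √112 = 4√7.

4√7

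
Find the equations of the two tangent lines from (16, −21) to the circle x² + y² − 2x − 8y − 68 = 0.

Let a tangent through (16, −21) have slope m. Its distance from (1, 4) must equal √85:
[m·(−15) − (25)]² = 85(m² + 1)
14m² + 75m + 54 = 0, so m = −6/7 or m = −9/2.
Through (16, −21) these give 6x + 7y = −51 and 9x + 2y = 102.

6x + 7y = −51 and 9x + 2y = 102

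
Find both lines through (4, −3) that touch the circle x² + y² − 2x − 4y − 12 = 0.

x + 4y = −8 and 4x − y = 19

Let a tangent through (4, −3) have slope m. Its distance from (1, 2) must equal √17:
(−3m − (5))² = 17(m² + 1)
4m² − 15m − 4 = 0, so m = −1/4 or m = 4.
With m = −1/4: x + 4y = −8. With m = 4: 4x − y = 19.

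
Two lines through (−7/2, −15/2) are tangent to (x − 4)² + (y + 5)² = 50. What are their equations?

Write the tangent as mx − y + (−15/2 − m·(−7/2)) = 0 and set its distance from the centre to 5√2:
[m·(15/2) − (5/2)]² = 50(m² + 1)
m² − 6m − 7 = 0, so m = −1 or m = 7.
With m = −1: x + y = −11. With m = 7: 7x − y = −17.

x + y = −11 and 7x − y = −17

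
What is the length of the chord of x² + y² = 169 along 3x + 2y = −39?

The distance from (0, 0) to the line is 39/√13, and r² = 169.
Half the chord is √(r² − d²) = √(52), so the full chord is 4√13.

4√13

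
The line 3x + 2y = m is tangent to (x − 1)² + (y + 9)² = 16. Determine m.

m = −15 ± 4√13

For a tangent, require d(centre, line) = r = 4.
|3·1 + 2·(−9) − m| / √13 = 4
|m − (−15)| = 4√13.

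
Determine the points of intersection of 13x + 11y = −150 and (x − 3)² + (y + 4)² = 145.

(−9, −3) and (2, −16)

Substitute y = (−150 − 13x)/11:
290x² + 2030x − 5220 = 0  ⟹  x² + 7x − 18 = 0
x = 2 or x = −9, giving (2, −16) and (−9, −3).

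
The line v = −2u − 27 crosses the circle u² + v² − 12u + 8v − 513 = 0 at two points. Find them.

From the line, v = −2u − 27. Substituting:
5u² + 80u = 0  ⟹  u² + 16u = 0
u = 0 or u = −16, giving (0, −27) and (−16, 5).

(−16, 5) and (0, −27)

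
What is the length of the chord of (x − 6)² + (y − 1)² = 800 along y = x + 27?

24√2

Express y = x + 27 and substitute into the circle:
2x² + 40x − 88 = 0  ⟹  x² + 20x − 44 = 0
x = 2 or x = −22, giving (2, 29) and (−22, 5).
Chord length = distance between (2, 29) and (−22, 5) = √1152 = 24√2.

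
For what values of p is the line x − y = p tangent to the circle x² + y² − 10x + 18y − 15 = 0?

p = 14 ± 11√2

Tangency holds when the distance from the centre (5, −9) to the line equals the radius 11:
|1·5 − 1·(−9) − p| / √2 = 11
|p − (14)| = 11√2.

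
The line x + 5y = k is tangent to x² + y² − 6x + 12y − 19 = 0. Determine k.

k = −27 ± 8√26

Tangency holds when the distance from the centre (3, −6) to the line equals the radius 8:
|1·3 + 5·(−6) − k| / √26 = 8
|k − (−27)| = 8√26.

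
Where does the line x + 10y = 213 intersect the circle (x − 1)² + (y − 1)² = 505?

(−7, 22) and (13, 20)

From the line, y = (213 − x)/10. Substituting:
101x² − 606x − 9191 = 0  ⟹  x² − 6x − 91 = 0
x = 13 or x = −7, giving (13, 20) and (−7, 22).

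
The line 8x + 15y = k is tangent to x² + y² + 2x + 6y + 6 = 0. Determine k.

k = −87 or k = −19

The line touches the circle iff its distance from (−1, −3) is 2:
|8·(−1) + 15·(−3) − k| / √289 = 2
|k − (−53)| = 2·17, so k = −19 or k = −87.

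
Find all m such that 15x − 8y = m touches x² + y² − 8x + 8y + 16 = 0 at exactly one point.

For a tangent, require d(centre, line) = r = 4.
|15·4 − 8·(−4) − m| / √289 = 4
|m − (92)| = 4·17, so m = 160 or m = 24.

m = 24 or m = 160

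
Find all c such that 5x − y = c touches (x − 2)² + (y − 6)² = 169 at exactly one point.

The line touches the circle iff its distance from (2, 6) is 13:
|5·2 − 1·6 − c| / √26 = 13
|c − (4)| = 13√26.

c = 4 ± 13√26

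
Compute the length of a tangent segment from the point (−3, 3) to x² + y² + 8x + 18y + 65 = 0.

√113

The centre is (−4, −9) and r = 4√2. The square of the distance from P to the centre is 1 + 144 = 145.
Power of the point: PT² = |PO|² − r² = 113, so PT = √113.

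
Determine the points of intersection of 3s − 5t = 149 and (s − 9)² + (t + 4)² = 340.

(13, −22) and (23, −16)

Express t = (−149 + 3s)/5 and substitute into the circle:
34s² − 1224s + 10166 = 0  ⟹  s² − 36s + 299 = 0
s = 23 or s = 13, giving (23, −16) and (13, −22).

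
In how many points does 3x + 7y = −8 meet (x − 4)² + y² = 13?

d² = (3·4 + 7·0 − (−8))²/58 = 200/29; r² = 13.
Since d² < r², the line cuts the circle twice.

2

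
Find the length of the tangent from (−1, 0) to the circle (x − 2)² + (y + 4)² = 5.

2√5

The centre is (2, −4) and r = √5. The square of the distance from P to the centre is 9 + 16 = 25.
Power of the point: PT² = |PO|² − r² = 20, so PT = 2√5.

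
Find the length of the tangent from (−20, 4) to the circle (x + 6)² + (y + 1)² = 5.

Centre (−6, −1), r² = 5. |PO|² = (−14)² + (5)² = 221.
By the tangent–radius right angle, tangent length = √(|PO|² − r²) = √216 = 6√6.

6√6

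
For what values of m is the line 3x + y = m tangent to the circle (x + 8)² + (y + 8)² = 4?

Tangency holds when the distance from the centre (−8, −8) to the line equals the radius 2:
|3·(−8) + 1·(−8) − m| / √10 = 2
|m − (−32)| = 2√10.

m = −32 ± 2√10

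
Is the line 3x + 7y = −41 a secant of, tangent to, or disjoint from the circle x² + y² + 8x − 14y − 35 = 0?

Centre (−4, 7), r² = 100. Distance² from centre to line = (78)²/58 = 3042/29.
Since d² > r², the line lies outside the circle.

disjoint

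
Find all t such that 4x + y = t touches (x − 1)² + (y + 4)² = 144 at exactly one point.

t = ±12√17

The line touches the circle iff its distance from (1, −4) is 12:
|4·1 + 1·(−4) − t| / √17 = 12
|t| = 12√17.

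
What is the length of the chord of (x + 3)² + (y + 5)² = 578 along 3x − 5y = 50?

8√34

The distance from (−3, −5) to the line is 34/√34, and r² = 578.
Chord = 2√(r² − d²) = 2·√(544) = 8√34.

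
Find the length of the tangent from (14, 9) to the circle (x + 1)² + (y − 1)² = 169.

2√30

The centre is (−1, 1) and r = 13. The square of the distance from P to the centre is 225 + 64 = 289.
By the tangent–radius right angle, tangent length = √(|PO|² − r²) = √120 = 2√30.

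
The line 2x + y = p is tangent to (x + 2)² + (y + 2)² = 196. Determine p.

p = −6 ± 14√5

For a tangent, require d(centre, line) = r = 14.
|2·(−2) + 1·(−2) − p| / √5 = 14
|p − (−6)| = 14√5.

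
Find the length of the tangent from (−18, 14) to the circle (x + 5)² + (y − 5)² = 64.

√186

With centre O = (−5, 5), |OP|² = 250 and r² = 64.
The tangent meets the radius at right angles, so tangent² = |PO|² − r² = 250 − 64 = 186.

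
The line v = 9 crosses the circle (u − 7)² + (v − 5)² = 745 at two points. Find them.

(−20, 9) and (34, 9)

From the line, v = 9. Substituting:
u² − 14u − 680 = 0
u = 34 or u = −20, giving (34, 9) and (−20, 9).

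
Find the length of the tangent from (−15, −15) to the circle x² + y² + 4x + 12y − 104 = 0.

√106

With centre O = (−2, −6), |OP|² = 250 and r² = 144.
Power of the point: PT² = |PO|² − r² = 106, so PT = √106.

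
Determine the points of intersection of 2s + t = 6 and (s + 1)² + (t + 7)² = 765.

(−7, 20) and (17, −28)

Express t = −2s + 6 and substitute into the circle:
5s² − 50s − 595 = 0  ⟹  s² − 10s − 119 = 0
s = 17 or s = −7, giving (17, −28) and (−7, 20).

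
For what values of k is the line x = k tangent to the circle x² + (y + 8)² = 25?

The line touches the circle iff its distance from (0, −8) is 5:
|1·0 + 0·(−8) − k| / √1 = 5
|k| = 5, so k = 5 or k = −5.

k = −5 or k = 5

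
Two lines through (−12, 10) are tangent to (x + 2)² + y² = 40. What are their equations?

x + 3y = 18 and 3x + y = −26

Write the tangent as mx − y + (10 − m·(−12)) = 0 and set its distance from the centre to 2√10:
[m·(10) − (−10)]² = 40(m² + 1)
3m² + 10m + 3 = 0, so m = −1/3 or m = −3.
Through (−12, 10) these give x + 3y = 18 and 3x + y = −26.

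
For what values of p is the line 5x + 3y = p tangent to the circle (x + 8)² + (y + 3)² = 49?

Tangency holds when the distance from the centre (−8, −3) to the line equals the radius 7:
|5·(−8) + 3·(−3) − p| / √34 = 7
|p − (−49)| = 7√34.

p = −49 ± 7√34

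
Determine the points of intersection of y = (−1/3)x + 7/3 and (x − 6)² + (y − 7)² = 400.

(−14, 7) and (22, −5)

From the line, y = (7 − x)/3. Substituting:
10x² − 80x − 3080 = 0  ⟹  x² − 8x − 308 = 0
x = 22 or x = −14, giving (22, −5) and (−14, 7).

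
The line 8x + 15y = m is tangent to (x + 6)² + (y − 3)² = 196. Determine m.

m = −241 or m = 235

For a tangent, require d(centre, line) = r = 14.
|8·(−6) + 15·3 − m| / √289 = 14
|m − (−3)| = 14·17, so m = 235 or m = −241.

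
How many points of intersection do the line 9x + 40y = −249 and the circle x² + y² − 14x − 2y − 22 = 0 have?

d² = (9·7 + 40·1 − (−249))²/1681 = 123904/1681; r² = 72.
Since d² > r², the line lies outside the circle.

0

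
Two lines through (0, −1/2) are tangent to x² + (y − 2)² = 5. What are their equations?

A line y − (−1/2) = m(x − (0)) is tangent when its distance from (0, 2) is √5:
[m·(0) − (5/2)]² = 5(m² + 1)
4m² − 1 = 0, so m = 1/2 or m = −1/2.
Through (0, −1/2) these give x − 2y = 1 and x + 2y = −1.

x − 2y = 1 and x + 2y = −1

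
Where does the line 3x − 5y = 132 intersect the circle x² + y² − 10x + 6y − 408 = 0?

(4, −24) and (24, −12)

Substitute y = (−132 + 3x)/5:
34x² − 952x + 3264 = 0  ⟹  x² − 28x + 96 = 0
x = 24 or x = 4, giving (24, −12) and (4, −24).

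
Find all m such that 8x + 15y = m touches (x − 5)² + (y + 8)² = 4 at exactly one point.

Tangency holds when the distance from the centre (5, −8) to the line equals the radius 2:
|8·5 + 15·(−8) − m| / √289 = 2
|m − (−80)| = 2·17, so m = −46 or m = −114.

m = −114 or m = −46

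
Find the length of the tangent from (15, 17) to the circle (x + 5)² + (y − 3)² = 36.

4√35

With centre O = (−5, 3), |OP|² = 596 and r² = 36.
The tangent meets the radius at right angles, so tangent² = |PO|² − r² = 596 − 36 = 560.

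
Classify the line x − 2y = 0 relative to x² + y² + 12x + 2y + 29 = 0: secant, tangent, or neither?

d² = (1·(−6) − 2·(−1) − (0))²/5 = 16/5; r² = 8.
Since d² < r², the line cuts the circle twice.

secant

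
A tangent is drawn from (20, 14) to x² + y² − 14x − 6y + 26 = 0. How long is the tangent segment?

With centre O = (7, 3), |OP|² = 290 and r² = 32.
Power of the point: PT² = |PO|² − r² = 258, so PT = √258.

√258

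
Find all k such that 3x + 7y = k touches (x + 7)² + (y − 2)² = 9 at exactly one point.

Tangency holds when the distance from the centre (−7, 2) to the line equals the radius 3:
|3·(−7) + 7·2 − k| / √58 = 3
|k − (−7)| = 3√58.

k = −7 ± 3√58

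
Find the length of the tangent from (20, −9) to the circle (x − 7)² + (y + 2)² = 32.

With centre O = (7, −2), |OP|² = 218 and r² = 32.
By the tangent–radius right angle, tangent length = √(|PO|² − r²) = √186.

√186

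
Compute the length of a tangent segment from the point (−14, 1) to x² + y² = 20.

Centre (0, 0), r² = 20. |PO|² = (−14)² + (1)² = 197.
By the tangent–radius right angle, tangent length = √(|PO|² − r²) = √177.

√177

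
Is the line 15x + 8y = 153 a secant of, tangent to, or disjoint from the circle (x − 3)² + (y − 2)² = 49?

d² = (15·3 + 8·2 − (153))²/289 = 8464/289; r² = 49.
Since d² < r², the line cuts the circle twice.

secant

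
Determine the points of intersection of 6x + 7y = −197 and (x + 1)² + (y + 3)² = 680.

(−27, −5) and (1, −29)

Substitute y = (−197 − 6x)/7:
85x² + 2210x − 2295 = 0  ⟹  x² + 26x − 27 = 0
x = 1 or x = −27, giving (1, −29) and (−27, −5).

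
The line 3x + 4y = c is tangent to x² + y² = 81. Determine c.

c = −45 or c = 45

For a tangent, require d(centre, line) = r = 9.
|3·0 + 4·0 − c| / √25 = 9
|c| = 9·5, so c = 45 or c = −45.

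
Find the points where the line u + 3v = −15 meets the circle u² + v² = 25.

From the line, v = (−15 − u)/3. Substituting:
10u² + 30u = 0  ⟹  u² + 3u = 0
u = 0 or u = −3, giving (0, −5) and (−3, −4).

(−3, −4) and (0, −5)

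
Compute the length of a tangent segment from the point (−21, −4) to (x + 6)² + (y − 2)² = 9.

With centre O = (−6, 2), |OP|² = 261 and r² = 9.
The tangent meets the radius at right angles, so tangent² = |PO|² − r² = 261 − 9 = 252.

6√7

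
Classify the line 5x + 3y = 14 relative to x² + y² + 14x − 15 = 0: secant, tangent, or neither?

neither

Substituting the line into the circle gives 34x² − 14x + 61 = 0.
Discriminant = (−14)² − 4·34·(61) = −8100 < 0.
No real roots: the line does not meet the circle.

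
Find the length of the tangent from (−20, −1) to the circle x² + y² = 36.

Centre (0, 0), r² = 36. |PO|² = (−20)² + (−1)² = 401.
Power of the point: PT² = |PO|² − r² = 365, so PT = √365.

√365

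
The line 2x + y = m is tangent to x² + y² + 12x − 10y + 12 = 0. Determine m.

Tangency holds when the distance from the centre (−6, 5) to the line equals the radius 7:
|2·(−6) + 1·5 − m| / √5 = 7
|m − (−7)| = 7√5.

m = −7 ± 7√5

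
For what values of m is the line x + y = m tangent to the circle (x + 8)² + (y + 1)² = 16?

m = −9 ± 4√2

For a tangent, require d(centre, line) = r = 4.
|1·(−8) + 1·(−1) − m| / √2 = 4
|m − (−9)| = 4√2.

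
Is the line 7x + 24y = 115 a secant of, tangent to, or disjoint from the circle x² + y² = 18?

disjoint

d² = (7·0 + 24·0 − (115))²/625 = 529/25; r² = 18.
Since d² > r², the line lies outside the circle.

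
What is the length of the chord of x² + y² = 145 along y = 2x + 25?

4√5

The distance from (0, 0) to the line is 25/√5, and r² = 145.
Half the chord is √(r² − d²) = √(20), so the full chord is 4√5.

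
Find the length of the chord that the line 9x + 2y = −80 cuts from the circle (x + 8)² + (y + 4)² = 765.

6√85

Centre (−8, −4), r² = 765. Perpendicular distance d from centre to line = |0| / √85 = 0/√85.
Chord = 2√(r² − d²) = 2·√(765) = 6√85.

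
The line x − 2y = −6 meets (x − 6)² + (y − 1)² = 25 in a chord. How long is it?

2√5

From the line, y = (6 + x)/2. Substituting:
5x² − 40x + 60 = 0  ⟹  x² − 8x + 12 = 0
x = 6 or x = 2, giving (6, 6) and (2, 4).
|(6, 6) − (2, 4)| = √((4)² + (2)²) = 2√5.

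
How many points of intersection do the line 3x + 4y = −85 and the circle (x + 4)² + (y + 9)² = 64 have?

2

Substituting the line into the circle gives 25x² + 422x + 1633 = 0.
Discriminant = (422)² − 4·25·(1633) = 14784 > 0.
Two real roots: the line is a secant.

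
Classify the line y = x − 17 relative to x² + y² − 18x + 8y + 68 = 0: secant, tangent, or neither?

Centre (9, −4), r² = 29. Distance² from centre to line = (−4)²/2 = 8.
Since d² < r², the line cuts the circle twice.

secant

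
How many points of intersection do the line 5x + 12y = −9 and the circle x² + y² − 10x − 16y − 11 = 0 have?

1

d² = (5·5 + 12·8 − (−9))²/169 = 100; r² = 100.
Since d² = r², the line is tangent.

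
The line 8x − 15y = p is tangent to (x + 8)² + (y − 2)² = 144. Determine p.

p = −298 or p = 110

For a tangent, require d(centre, line) = r = 12.
|8·(−8) − 15·2 − p| / √289 = 12
|p − (−94)| = 12·17, so p = 110 or p = −298.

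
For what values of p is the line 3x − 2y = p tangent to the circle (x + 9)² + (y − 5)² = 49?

p = −37 ± 7√13

The line touches the circle iff its distance from (−9, 5) is 7:
|3·(−9) − 2·5 − p| / √13 = 7
|p − (−37)| = 7√13.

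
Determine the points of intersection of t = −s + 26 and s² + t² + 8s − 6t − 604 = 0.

Express t = −s + 26 and substitute into the circle:
2s² − 38s − 84 = 0  ⟹  s² − 19s − 42 = 0
s = 21 or s = −2, giving (21, 5) and (−2, 28).

(−2, 28) and (21, 5)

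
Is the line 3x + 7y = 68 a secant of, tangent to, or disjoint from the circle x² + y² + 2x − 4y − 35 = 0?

disjoint

d² = (3·(−1) + 7·2 − (68))²/58 = 3249/58; r² = 40.
Since d² > r², the line lies outside the circle.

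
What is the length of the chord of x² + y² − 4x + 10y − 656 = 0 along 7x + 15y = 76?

3√274

From the line, y = (76 − 7x)/15. Substituting:
274x² − 3014x − 130424 = 0  ⟹  x² − 11x − 476 = 0
x = 28 or x = −17, giving (28, −8) and (−17, 13).
Chord length = distance between (28, −8) and (−17, 13) = √2466 = 3√274.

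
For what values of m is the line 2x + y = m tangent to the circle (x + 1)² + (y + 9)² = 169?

m = −11 ± 13√5

Tangency holds when the distance from the centre (−1, −9) to the line equals the radius 13:
|2·(−1) + 1·(−9) − m| / √5 = 13
|m − (−11)| = 13√5.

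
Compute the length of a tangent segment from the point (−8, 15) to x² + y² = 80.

√209

The centre is (0, 0) and r = 4√5. The square of the distance from P to the centre is 64 + 225 = 289.
The tangent meets the radius at right angles, so tangent² = |PO|² − r² = 289 − 80 = 209.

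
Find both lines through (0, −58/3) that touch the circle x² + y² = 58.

Let a tangent through (0, −58/3) have slope m. Its distance from (0, 0) must equal √58:
(0m − (58/3))² = 58(m² + 1)
9m² − 49 = 0, so m = 7/3 or m = −7/3.
Through (0, −58/3) these give 7x − 3y = 58 and 7x + 3y = −58.

7x − 3y = 58 and 7x + 3y = −58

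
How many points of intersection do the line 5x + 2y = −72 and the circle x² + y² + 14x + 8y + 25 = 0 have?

Substituting the line into the circle gives 29x² + 696x + 4132 = 0.
Δ = 484416 − 479312 = 5104.
Two real roots: the line is a secant.

2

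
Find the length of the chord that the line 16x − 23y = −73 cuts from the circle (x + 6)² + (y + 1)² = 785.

2√785

Express y = (73 + 16x)/23 and substitute into the circle:
785x² + 9420x − 387005 = 0  ⟹  x² + 12x − 493 = 0
x = 17 or x = −29, giving (17, 15) and (−29, −17).
Chord length = distance between (17, 15) and (−29, −17) = √3140 = 2√785.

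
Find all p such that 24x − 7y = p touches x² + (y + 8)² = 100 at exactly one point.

The line touches the circle iff its distance from (0, −8) is 10:
|24·0 − 7·(−8) − p| / √625 = 10
|p − (56)| = 10·25, so p = 306 or p = −194.

p = −194 or p = 306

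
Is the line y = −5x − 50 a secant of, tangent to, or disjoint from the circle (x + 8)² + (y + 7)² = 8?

Centre (−8, −7), r² = 8. Distance² from centre to line = (3)²/26 = 9/26.
Since d² < r², the line cuts the circle twice.

secant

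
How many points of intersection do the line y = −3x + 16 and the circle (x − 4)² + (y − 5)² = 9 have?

Centre (4, 5), r² = 9. Distance² from centre to line = (1)²/10 = 1/10.
Since d² < r², the line cuts the circle twice.

2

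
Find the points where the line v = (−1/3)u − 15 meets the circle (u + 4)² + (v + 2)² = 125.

Express v = (−45 − u)/3 and substitute into the circle:
10u² + 150u + 540 = 0  ⟹  u² + 15u + 54 = 0
u = −6 or u = −9, giving (−6, −13) and (−9, −12).

(−9, −12) and (−6, −13)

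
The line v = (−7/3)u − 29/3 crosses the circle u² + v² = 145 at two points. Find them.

From the line, v = (−29 − 7u)/3. Substituting:
58u² + 406u − 464 = 0  ⟹  u² + 7u − 8 = 0
u = 1 or u = −8, giving (1, −12) and (−8, 9).

(−8, 9) and (1, −12)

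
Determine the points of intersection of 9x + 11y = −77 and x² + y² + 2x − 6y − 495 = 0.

Substitute y = (−77 − 9x)/11:
202x² + 2222x − 48884 = 0  ⟹  x² + 11x − 242 = 0
x = 11 or x = −22, giving (11, −16) and (−22, 11).

(−22, 11) and (11, −16)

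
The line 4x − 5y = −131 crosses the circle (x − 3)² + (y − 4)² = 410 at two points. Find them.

(−14, 15) and (−4, 23)

Substitute y = (131 + 4x)/5:
41x² + 738x + 2296 = 0  ⟹  x² + 18x + 56 = 0
x = −4 or x = −14, giving (−4, 23) and (−14, 15).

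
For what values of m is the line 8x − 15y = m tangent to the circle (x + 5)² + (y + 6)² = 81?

For a tangent, require d(centre, line) = r = 9.
|8·(−5) − 15·(−6) − m| / √289 = 9
|m − (50)| = 9·17, so m = 203 or m = −103.

m = −103 or m = 203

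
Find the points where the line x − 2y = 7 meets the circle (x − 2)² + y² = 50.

From the line, y = (−7 + x)/2. Substituting:
5x² − 30x − 135 = 0  ⟹  x² − 6x − 27 = 0
x = 9 or x = −3, giving (9, 1) and (−3, −5).

(−3, −5) and (9, 1)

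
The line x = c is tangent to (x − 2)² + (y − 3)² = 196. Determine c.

The line touches the circle iff its distance from (2, 3) is 14:
|1·2 + 0·3 − c| / √1 = 14
|c − (2)| = 14, so c = 16 or c = −12.

c = −12 or c = 16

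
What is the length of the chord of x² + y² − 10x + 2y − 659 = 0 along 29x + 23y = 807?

√1370

Express y = (807 − 29x)/23 and substitute into the circle:
1370x² − 53430x + 339760 = 0  ⟹  x² − 39x + 248 = 0
x = 31 or x = 8, giving (31, −4) and (8, 25).
Chord length = distance between (31, −4) and (8, 25) = √1370 = √1370.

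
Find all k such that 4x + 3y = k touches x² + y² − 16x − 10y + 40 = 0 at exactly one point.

k = 12 or k = 82

Tangency holds when the distance from the centre (8, 5) to the line equals the radius 7:
|4·8 + 3·5 − k| / √25 = 7
|k − (47)| = 7·5, so k = 82 or k = 12.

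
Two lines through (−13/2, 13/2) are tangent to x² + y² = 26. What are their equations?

x + 5y = 26 and 5x + y = −26

Let a tangent through (−13/2, 13/2) have slope m. Its distance from (0, 0) must equal √26:
(13/2m − (−13/2))² = 26(m² + 1)
5m² + 26m + 5 = 0, so m = −1/5 or m = −5.
With m = −1/5: x + 5y = 26. With m = −5: 5x + y = −26.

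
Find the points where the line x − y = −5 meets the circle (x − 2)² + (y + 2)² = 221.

Substitute y = x + 5:
2x² + 10x − 168 = 0  ⟹  x² + 5x − 84 = 0
x = 7 or x = −12, giving (7, 12) and (−12, −7).

(−12, −7) and (7, 12)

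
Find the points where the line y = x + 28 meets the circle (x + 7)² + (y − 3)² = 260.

Substitute y = x + 28:
2x² + 64x + 414 = 0  ⟹  x² + 32x + 207 = 0
x = −9 or x = −23, giving (−9, 19) and (−23, 5).

(−23, 5) and (−9, 19)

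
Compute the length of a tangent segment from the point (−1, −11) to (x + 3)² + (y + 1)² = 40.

With centre O = (−3, −1), |OP|² = 104 and r² = 40.
The tangent meets the radius at right angles, so tangent² = |PO|² − r² = 104 − 40 = 64.

8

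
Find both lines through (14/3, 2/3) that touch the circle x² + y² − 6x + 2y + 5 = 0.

2x + y = 10 and x + 2y = 6

A line y − (2/3) = m(x − (14/3)) is tangent when its distance from (3, −1) is √5:
(−5/3m − (−5/3))² = 5(m² + 1)
2m² + 5m + 2 = 0, so m = −2 or m = −1/2.
With m = −2: 2x + y = 10. With m = −1/2: x + 2y = 6.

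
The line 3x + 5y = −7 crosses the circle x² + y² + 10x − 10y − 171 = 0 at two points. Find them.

(−19, 10) and (6, −5)

Substitute y = (−7 − 3x)/5:
34x² + 442x − 3876 = 0  ⟹  x² + 13x − 114 = 0
x = 6 or x = −19, giving (6, −5) and (−19, 10).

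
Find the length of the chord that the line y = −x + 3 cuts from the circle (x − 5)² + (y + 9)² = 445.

29√2

The distance from (5, −9) to the line is 7/√2, and r² = 445.
Half the chord is √(r² − d²) = √(841/2), so the full chord is 29√2.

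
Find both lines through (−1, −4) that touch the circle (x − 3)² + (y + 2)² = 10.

x + 3y = −13 and 3x − y = 1

A line y − (−4) = m(x − (−1)) is tangent when its distance from (3, −2) is √10:
[m·(4) − (2)]² = 10(m² + 1)
3m² − 8m − 3 = 0, so m = −1/3 or m = 3.
Through (−1, −4) these give x + 3y = −13 and 3x − y = 1.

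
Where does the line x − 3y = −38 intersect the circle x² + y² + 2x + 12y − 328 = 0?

(−14, 8) and (1, 13)

From the line, y = (38 + x)/3. Substituting:
10x² + 130x − 140 = 0  ⟹  x² + 13x − 14 = 0
x = 1 or x = −14, giving (1, 13) and (−14, 8).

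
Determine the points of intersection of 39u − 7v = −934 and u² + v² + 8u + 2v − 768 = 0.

(−27, −17) and (−20, 22)

From the line, v = (934 + 39u)/7. Substituting:
1570u² + 73790u + 847800 = 0  ⟹  u² + 47u + 540 = 0
u = −20 or u = −27, giving (−20, 22) and (−27, −17).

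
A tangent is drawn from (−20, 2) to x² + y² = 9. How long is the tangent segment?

With centre O = (0, 0), |OP|² = 404 and r² = 9.
By the tangent–radius right angle, tangent length = √(|PO|² − r²) = √395.

√395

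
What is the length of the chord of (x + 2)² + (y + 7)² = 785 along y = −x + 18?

29√2

Centre (−2, −7), r² = 785. Perpendicular distance d from centre to line = |−27| / √2 = 27/√2.
Half the chord is √(r² − d²) = √(841/2), so the full chord is 29√2.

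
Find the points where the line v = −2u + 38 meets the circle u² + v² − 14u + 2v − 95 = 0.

Substitute v = −2u + 38:
5u² − 170u + 1425 = 0  ⟹  u² − 34u + 285 = 0
u = 19 or u = 15, giving (19, 0) and (15, 8).

(15, 8) and (19, 0)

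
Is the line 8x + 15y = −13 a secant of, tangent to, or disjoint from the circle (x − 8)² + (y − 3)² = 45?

disjoint

Substituting the line into the circle gives 289x² − 2672x + 7639 = 0.
Δ = 7139584 − 8830684 = −1691100.
No real roots: the line does not meet the circle.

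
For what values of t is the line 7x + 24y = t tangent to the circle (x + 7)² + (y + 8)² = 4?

t = −291 or t = −191

The line touches the circle iff its distance from (−7, −8) is 2:
|7·(−7) + 24·(−8) − t| / √625 = 2
|t − (−241)| = 2·25, so t = −191 or t = −291.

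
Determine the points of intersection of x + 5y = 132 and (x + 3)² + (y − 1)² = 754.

(−8, 28) and (12, 24)

Express y = (132 − x)/5 and substitute into the circle:
26x² − 104x − 2496 = 0  ⟹  x² − 4x − 96 = 0
x = 12 or x = −8, giving (12, 24) and (−8, 28).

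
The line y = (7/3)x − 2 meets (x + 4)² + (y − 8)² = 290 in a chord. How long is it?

The distance from (−4, 8) to the line is 58/√58, and r² = 290.
Half the chord is √(r² − d²) = √(232), so the full chord is 4√58.

4√58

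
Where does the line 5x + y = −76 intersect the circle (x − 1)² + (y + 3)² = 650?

(−18, 14) and (−10, −26)

Substitute y = −5x − 76:
26x² + 728x + 4680 = 0  ⟹  x² + 28x + 180 = 0
x = −10 or x = −18, giving (−10, −26) and (−18, 14).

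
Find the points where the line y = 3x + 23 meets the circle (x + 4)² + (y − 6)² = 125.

Substitute y = 3x + 23:
10x² + 110x + 180 = 0  ⟹  x² + 11x + 18 = 0
x = −2 or x = −9, giving (−2, 17) and (−9, −4).

(−9, −4) and (−2, 17)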